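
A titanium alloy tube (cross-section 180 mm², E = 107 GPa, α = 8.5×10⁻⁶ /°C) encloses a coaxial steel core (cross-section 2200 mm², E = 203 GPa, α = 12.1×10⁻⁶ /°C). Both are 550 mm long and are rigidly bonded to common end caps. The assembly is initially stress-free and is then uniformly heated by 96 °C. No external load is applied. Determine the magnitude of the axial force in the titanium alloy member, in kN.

Equilibrium of a rigid end plate with no external load gives equal and opposite internal forces ±P in the two members. Since α_{steel} > α_{titanium alloy}, heating drives the steel into compression and the titanium alloy into tension.
Setting the final lengths equal and cancelling L: (α₁ − α₂)ΔT = P/(A₁E₁) + P/(A₂E₂).
|α₁ − α₂|·ΔT = 3.6×10⁻⁶ × 96 = 0.0003456.
1/(A₁E₁) + 1/(A₂E₂) = 1/(180×107×10³) + 1/(2200×203×10³) = 5.416×10⁻⁸ N⁻¹.
P = 0.0003456 / 5.416×10⁻⁸ = 6381 N = 6.381 kN.

P ≈ 6.38 kN (tensile in the titanium alloy)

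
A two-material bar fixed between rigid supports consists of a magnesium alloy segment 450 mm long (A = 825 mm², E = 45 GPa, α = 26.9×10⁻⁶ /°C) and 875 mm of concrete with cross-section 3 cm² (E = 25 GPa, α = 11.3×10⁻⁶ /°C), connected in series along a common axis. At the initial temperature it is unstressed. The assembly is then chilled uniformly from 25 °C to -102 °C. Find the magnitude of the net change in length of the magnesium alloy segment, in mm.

|ΔL| ≈ 1.27 mm

With the walls removed the bar would change length by δ_free = Σ αᵢΔT Lᵢ = 26.9×10⁻⁶×127×450 + 11.3×10⁻⁶×127×875 = 2.793 mm.
The walls prevent any net length change, so an axial force P (same in every segment) develops. Compatibility: P · Σ Lᵢ/(AᵢEᵢ) = δ_free.
Σ Lᵢ/(AᵢEᵢ) = 450/(825×45×10³) + 875/(300×25×10³) = 0.0001288 mm/N.
So P = 2.793 / 0.0001288 = 21.69 kN, tensile.
For the magnesium alloy segment, free thermal change = 26.9×10⁻⁶×127×450 = 1.537 mm and elastic change from P = 21690×450/(825×45×10³) = 0.2629 mm; these oppose, so the net change is 1.27 mm (segment shortens).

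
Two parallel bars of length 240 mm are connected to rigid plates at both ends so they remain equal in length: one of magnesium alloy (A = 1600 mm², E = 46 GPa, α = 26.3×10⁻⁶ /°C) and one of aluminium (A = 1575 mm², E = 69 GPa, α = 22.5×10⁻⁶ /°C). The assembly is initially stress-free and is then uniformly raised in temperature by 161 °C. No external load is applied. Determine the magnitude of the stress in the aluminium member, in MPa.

Both members must finish at the same length. With the larger α, the magnesium alloy tends to over-expand; the plates restrain it, putting the magnesium alloy in compression and the aluminium in tension. With no external load the two internal forces are equal and opposite, magnitude P.
Setting the final lengths equal and cancelling L: (α₁ − α₂)ΔT = P/(A₁E₁) + P/(A₂E₂).
|α₁ − α₂|·ΔT = 3.8×10⁻⁶ × 161 = 0.0006118.
1/(A₁E₁) + 1/(A₂E₂) = 1/(1600×46×10³) + 1/(1575×69×10³) = 2.279×10⁻⁸ N⁻¹.
So P = 0.0006118 / 2.279×10⁻⁸ = 26.85 kN.
σ_{aluminium} = P/A₂ = 26850/1575 = 17.05 MPa, tensile.

σ ≈ 17 MPa (tensile)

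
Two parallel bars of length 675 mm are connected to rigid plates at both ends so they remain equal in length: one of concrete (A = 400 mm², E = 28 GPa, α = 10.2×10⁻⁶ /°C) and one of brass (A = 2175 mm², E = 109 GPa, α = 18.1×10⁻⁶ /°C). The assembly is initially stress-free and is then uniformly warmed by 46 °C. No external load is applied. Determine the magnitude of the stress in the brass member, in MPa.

Equilibrium of a rigid end plate with no external load gives equal and opposite internal forces ±P in the two members. Since α_{brass} > α_{concrete}, heating drives the brass into compression and the concrete into tension.
Equating the net (thermal + elastic) strains gives |α₁ − α₂|·ΔT = P·[1/(A₁E₁) + 1/(A₂E₂)].
|α₁ − α₂|·ΔT = 7.9×10⁻⁶ × 46 = 0.0003634.
1/(A₁E₁) + 1/(A₂E₂) = 1/(400×28×10³) + 1/(2175×109×10³) = 9.35×10⁻⁸ N⁻¹.
So P = 0.0003634 / 9.35×10⁻⁸ = 3.886 kN.
σ_{brass} = P/A₂ = 3886/2175 = 1.787 MPa, compressive.

σ ≈ 1.79 MPa (compressive)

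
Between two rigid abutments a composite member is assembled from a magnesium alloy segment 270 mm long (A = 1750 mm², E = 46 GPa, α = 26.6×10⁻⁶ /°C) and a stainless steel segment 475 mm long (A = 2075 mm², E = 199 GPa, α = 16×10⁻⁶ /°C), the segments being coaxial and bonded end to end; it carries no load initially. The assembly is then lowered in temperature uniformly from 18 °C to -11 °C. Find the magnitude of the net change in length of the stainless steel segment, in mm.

With the walls removed the bar would change length by δ_free = Σ αᵢΔT Lᵢ = 26.6×10⁻⁶×29×270 + 16×10⁻⁶×29×475 = 0.4287 mm.
The rigid supports impose zero overall length change; the single axial force P common to all segments must satisfy P Σ Lᵢ/(AᵢEᵢ) = δ_free.
Σ Lᵢ/(AᵢEᵢ) = 270/(1750×46×10³) + 475/(2075×199×10³) = 4.504×10⁻⁶ mm/N.
So P = 0.4287 / 4.504×10⁻⁶ = 95.17 kN, tensile.
For the stainless steel segment, free thermal change = 16×10⁻⁶×29×475 = 0.2204 mm and elastic change from P = 95170×475/(2075×199×10³) = 0.1095 mm; these oppose, so the net change is 0.111 mm (segment shortens).

|ΔL| ≈ 0.111 mm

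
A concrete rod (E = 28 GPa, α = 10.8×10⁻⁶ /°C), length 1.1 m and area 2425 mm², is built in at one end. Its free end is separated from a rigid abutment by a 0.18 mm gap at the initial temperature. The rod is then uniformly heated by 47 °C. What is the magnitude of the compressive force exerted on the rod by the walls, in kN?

Free thermal elongation = αΔT L = 10.8×10⁻⁶ × 47 × 1100 = 0.5584 mm.
The gap closes (δ_free > 0.18 mm) and the wall then resists a further 0.5584 − 0.18 = 0.3784 mm of expansion.
That suppressed elongation corresponds to σ = E·Δ/L = 28×10³ × 0.3784/1100 = 9.631 MPa.
Force on the wall = σA = 9.631 × 2425 mm² = 23.36 kN.

P ≈ 23.4 kN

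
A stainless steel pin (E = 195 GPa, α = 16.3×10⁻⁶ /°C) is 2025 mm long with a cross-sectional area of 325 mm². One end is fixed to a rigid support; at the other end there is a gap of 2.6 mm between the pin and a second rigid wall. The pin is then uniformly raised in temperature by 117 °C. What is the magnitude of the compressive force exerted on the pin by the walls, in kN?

P ≈ 39.5 kN

Unrestrained expansion: δ_free = αΔT L = 16.3×10⁻⁶ × 117 × 2025 = 3.862 mm.
This exceeds the 2.6 mm gap, so the wall pushes back. The portion of expansion that must be recovered elastically is δ_free − gap = 3.862 − 2.6 = 1.262 mm.
That suppressed elongation corresponds to σ = E·Δ/L = 195×10³ × 1.262/2025 = 121.5 MPa.
P = σA = 121.5 × 325 = 39.49 kN.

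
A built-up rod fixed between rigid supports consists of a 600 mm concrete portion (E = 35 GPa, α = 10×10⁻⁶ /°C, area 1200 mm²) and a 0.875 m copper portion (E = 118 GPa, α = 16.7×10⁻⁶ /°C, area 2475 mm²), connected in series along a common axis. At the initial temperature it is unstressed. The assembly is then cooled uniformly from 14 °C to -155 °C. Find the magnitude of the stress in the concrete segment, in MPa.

If the supports were absent, the total length change would be Σ αᵢΔT Lᵢ = 10×10⁻⁶×169×600 + 16.7×10⁻⁶×169×875 = 3.484 mm.
The rigid supports impose zero overall length change; the single axial force P common to all segments must satisfy P Σ Lᵢ/(AᵢEᵢ) = δ_free.
Σ Lᵢ/(AᵢEᵢ) = 600/(1200×35×10³) + 875/(2475×118×10³) = 1.728×10⁻⁵ mm/N.
P = 3.484 / 1.728×10⁻⁵ = 201600 N = 201.6 kN, tensile.
σ_{concrete} = P / A = 201600 / 1200 = 168 MPa.

σ ≈ 168 MPa (tensile)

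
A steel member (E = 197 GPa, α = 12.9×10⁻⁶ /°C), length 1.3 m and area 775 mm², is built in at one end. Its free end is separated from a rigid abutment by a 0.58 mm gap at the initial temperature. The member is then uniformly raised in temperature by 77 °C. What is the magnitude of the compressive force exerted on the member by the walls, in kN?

P ≈ 83.5 kN

Free thermal elongation = αΔT L = 12.9×10⁻⁶ × 77 × 1300 = 1.291 mm.
The gap closes (δ_free > 0.58 mm) and the wall then resists a further 1.291 − 0.58 = 0.7113 mm of expansion.
So σ = E(δ_free − g)/L = 197×10³ × 0.7113/1300 = 107.8 MPa.
Force on the wall = σA = 107.8 × 775 mm² = 83.54 kN.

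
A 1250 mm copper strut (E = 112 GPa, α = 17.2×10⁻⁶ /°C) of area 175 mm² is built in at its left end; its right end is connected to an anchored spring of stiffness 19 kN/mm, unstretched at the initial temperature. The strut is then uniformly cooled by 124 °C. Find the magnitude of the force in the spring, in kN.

Free thermal contraction: δ_free = αΔT L = 17.2×10⁻⁶ × 124 × 1250 = 2.666 mm.
Let P be the tensile force in the spring. The strut extends elastically by PL/(AE) and the spring stretches by P/k; together these equal δ_free.
P [ L/(AE) + 1/k ] = δ_free → P [ 1250/(175×112×10³) + 1/(19×10³) ] = 2.666.
P = 2.666 / 0.0001164 = 22900 N.

P ≈ 22.9 kN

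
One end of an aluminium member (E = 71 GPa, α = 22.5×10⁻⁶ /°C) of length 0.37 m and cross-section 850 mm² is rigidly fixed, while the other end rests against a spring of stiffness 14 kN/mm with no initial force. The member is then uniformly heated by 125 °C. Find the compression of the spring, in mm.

The unrestrained thermal change is αΔT L = 22.5×10⁻⁶ × 125 × 370 = 1.041 mm.
With a force P in the spring, the elastic change of the member is PL/(AE) and that of the spring is P/k; compatibility requires their sum to equal δ_free.
So P = δ_free / [L/(AE) + 1/k] = 1.041 / [ 370/(850×71×10³) + 1/(14×10³) ].
P = 1.041 / 7.756×10⁻⁵ = 13420 N.
Spring compression = P/k = 13420/(14×10³) = 0.9584 mm.

δ ≈ 0.958 mm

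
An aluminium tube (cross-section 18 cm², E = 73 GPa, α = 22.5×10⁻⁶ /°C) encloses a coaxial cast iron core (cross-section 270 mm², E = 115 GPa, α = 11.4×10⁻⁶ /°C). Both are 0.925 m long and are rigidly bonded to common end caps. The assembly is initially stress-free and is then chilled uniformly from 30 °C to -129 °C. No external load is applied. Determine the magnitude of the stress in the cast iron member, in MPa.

Equilibrium of a rigid end plate with no external load gives equal and opposite internal forces ±P in the two members. Since α_{aluminium} > α_{cast iron}, cooling drives the aluminium into tension and the cast iron into compression.
Setting the final lengths equal and cancelling L: (α₁ − α₂)ΔT = P/(A₁E₁) + P/(A₂E₂).
|α₁ − α₂|·ΔT = 11.1×10⁻⁶ × 159 = 0.001765.
1/(A₁E₁) + 1/(A₂E₂) = 1/(1800×73×10³) + 1/(270×115×10³) = 3.982×10⁻⁸ N⁻¹.
P = 0.001765 / 3.982×10⁻⁸ = 44330 N = 44.33 kN.
σ_{cast iron} = P/A₂ = 44330/270 = 164.2 MPa, compressive.

σ ≈ 164 MPa (compressive)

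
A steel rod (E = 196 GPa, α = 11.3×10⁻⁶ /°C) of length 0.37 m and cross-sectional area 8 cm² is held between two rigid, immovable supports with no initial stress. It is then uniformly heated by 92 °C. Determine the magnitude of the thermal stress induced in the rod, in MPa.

σ ≈ 204 MPa (compressive)

The supports are rigid, so the total axial strain is zero. The restrained thermal strain is ε = αΔT = 11.3×10⁻⁶ × 92 = 1039.6×10⁻⁶.
The stress required to suppress this strain is σ = Eε = 196×10³ × 1039.6×10⁻⁶ = 203.8 MPa, compressive since the rod is trying to expand.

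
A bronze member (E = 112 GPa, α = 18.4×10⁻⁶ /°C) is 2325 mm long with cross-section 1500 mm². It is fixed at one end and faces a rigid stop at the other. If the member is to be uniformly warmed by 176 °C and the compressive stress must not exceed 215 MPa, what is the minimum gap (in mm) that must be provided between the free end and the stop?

g ≈ 3.07 mm

With no wall the member would lengthen by αΔT L = 18.4×10⁻⁶ × 176 × 2325 = 7.529 mm.
A stress of 215 MPa corresponds to the wall pushing the member back by σL/E = 215×2325/(112×10³) = 4.463 mm.
So the gap has to take up the difference, g_min = δ_free − σL/E = 7.529 − 4.463 = 3.066 mm.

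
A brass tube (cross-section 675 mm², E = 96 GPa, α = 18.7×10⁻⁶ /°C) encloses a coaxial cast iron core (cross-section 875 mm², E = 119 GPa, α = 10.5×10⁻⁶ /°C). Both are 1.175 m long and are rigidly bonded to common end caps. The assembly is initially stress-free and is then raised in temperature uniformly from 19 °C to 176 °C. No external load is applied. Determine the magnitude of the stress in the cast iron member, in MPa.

σ ≈ 58.8 MPa (tensile)

The brass has the larger α, so on heating it would change length more than the cast iron if both were free. The rigid plates force a common final length, so the brass is put into compression and the cast iron into tension, with equal and opposite forces P (no external load).
Equating the net (thermal + elastic) strains gives |α₁ − α₂|·ΔT = P·[1/(A₁E₁) + 1/(A₂E₂)].
|α₁ − α₂|·ΔT = 8.2×10⁻⁶ × 157 = 0.001287.
1/(A₁E₁) + 1/(A₂E₂) = 1/(675×96×10³) + 1/(875×119×10³) = 2.504×10⁻⁸ N⁻¹.
P = 0.001287 / 2.504×10⁻⁸ = 51420 N = 51.42 kN.
σ_{cast iron} = P/A₂ = 51420/875 = 58.77 MPa, tensile.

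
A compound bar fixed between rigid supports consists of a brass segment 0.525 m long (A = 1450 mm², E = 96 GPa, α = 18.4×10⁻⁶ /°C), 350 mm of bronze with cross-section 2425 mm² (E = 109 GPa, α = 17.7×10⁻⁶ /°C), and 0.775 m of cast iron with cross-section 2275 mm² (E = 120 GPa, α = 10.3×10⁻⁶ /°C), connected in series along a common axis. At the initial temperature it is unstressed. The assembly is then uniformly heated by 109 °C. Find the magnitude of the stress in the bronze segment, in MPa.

σ ≈ 135 MPa (compressive)

Free thermal expansion of the whole bar: Σ αᵢΔT Lᵢ = 18.4×10⁻⁶×109×525 + 17.7×10⁻⁶×109×350 + 10.3×10⁻⁶×109×775 = 2.598 mm.
Since the ends are fixed, an axial force P builds up, equal in every segment, with P · Σ Lᵢ/(AᵢEᵢ) = δ_free.
The series flexibility is Σ Lᵢ/(AᵢEᵢ) = 525/(1450×96×10³) + 350/(2425×109×10³) + 775/(2275×120×10³) = 7.935×10⁻⁶ mm/N.
So P = 2.598 / 7.935×10⁻⁶ = 327.5 kN, compressive.
σ_{bronze} = P / A = 327500 / 2425 = 135 MPa.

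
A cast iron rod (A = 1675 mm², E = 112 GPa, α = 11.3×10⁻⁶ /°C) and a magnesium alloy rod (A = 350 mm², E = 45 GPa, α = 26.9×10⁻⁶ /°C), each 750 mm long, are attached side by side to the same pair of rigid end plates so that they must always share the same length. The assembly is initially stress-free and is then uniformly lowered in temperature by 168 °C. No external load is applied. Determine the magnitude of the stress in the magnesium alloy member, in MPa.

The magnesium alloy has the larger α, so on cooling it would change length more than the cast iron if both were free. The rigid plates force a common final length, so the magnesium alloy is put into tension and the cast iron into compression, with equal and opposite forces P (no external load).
Setting the final lengths equal and cancelling L: (α₁ − α₂)ΔT = P/(A₁E₁) + P/(A₂E₂).
|α₁ − α₂|·ΔT = 15.6×10⁻⁶ × 168 = 0.002621.
1/(A₁E₁) + 1/(A₂E₂) = 1/(1675×112×10³) + 1/(350×45×10³) = 6.882×10⁻⁸ N⁻¹.
So P = 0.002621 / 6.882×10⁻⁸ = 38.08 kN.
σ_{magnesium alloy} = P/A₂ = 38080/350 = 108.8 MPa, tensile.

σ ≈ 109 MPa (tensile)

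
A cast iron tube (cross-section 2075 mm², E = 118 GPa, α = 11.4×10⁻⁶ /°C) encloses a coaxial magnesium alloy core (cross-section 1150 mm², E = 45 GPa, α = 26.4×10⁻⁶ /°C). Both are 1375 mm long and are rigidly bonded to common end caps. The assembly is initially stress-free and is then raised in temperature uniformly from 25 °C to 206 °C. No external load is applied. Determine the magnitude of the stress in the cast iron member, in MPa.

Equilibrium of a rigid end plate with no external load gives equal and opposite internal forces ±P in the two members. Since α_{magnesium alloy} > α_{cast iron}, heating drives the magnesium alloy into compression and the cast iron into tension.
Equating the net (thermal + elastic) strains gives |α₁ − α₂|·ΔT = P·[1/(A₁E₁) + 1/(A₂E₂)].
|α₁ − α₂|·ΔT = 15×10⁻⁶ × 181 = 0.002715.
1/(A₁E₁) + 1/(A₂E₂) = 1/(2075×118×10³) + 1/(1150×45×10³) = 2.341×10⁻⁸ N⁻¹.
So P = 0.002715 / 2.341×10⁻⁸ = 116 kN.
σ_{cast iron} = P/A₁ = 116000/2075 = 55.9 MPa, tensile.

σ ≈ 55.9 MPa (tensile)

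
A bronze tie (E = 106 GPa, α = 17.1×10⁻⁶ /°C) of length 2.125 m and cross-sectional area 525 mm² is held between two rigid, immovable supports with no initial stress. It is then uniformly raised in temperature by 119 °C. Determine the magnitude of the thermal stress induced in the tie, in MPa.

Because both ends are immovable the net strain is zero, and the suppressed thermal strain is αΔT = 17.1×10⁻⁶ × 119 = 2034.9×10⁻⁶.
Hence σ = E·αΔT = 106×10³ × 2034.9×10⁻⁶ = 215.7 MPa, compressive.

σ ≈ 216 MPa (compressive)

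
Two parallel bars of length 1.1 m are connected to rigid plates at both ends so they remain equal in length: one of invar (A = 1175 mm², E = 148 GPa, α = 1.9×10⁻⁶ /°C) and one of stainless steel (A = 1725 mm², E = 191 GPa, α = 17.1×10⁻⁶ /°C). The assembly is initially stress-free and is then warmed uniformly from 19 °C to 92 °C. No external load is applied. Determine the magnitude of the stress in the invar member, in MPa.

σ ≈ 107 MPa (tensile)

Both members must finish at the same length. With the larger α, the stainless steel tends to over-expand; the plates restrain it, putting the stainless steel in compression and the invar in tension. With no external load the two internal forces are equal and opposite, magnitude P.
Equating the net (thermal + elastic) strains gives |α₁ − α₂|·ΔT = P·[1/(A₁E₁) + 1/(A₂E₂)].
|α₁ − α₂|·ΔT = 15.2×10⁻⁶ × 73 = 0.00111.
1/(A₁E₁) + 1/(A₂E₂) = 1/(1175×148×10³) + 1/(1725×191×10³) = 8.786×10⁻⁹ N⁻¹.
P = 0.00111 / 8.786×10⁻⁹ = 126300 N = 126.3 kN.
σ_{invar} = P/A₁ = 126300/1175 = 107.5 MPa, tensile.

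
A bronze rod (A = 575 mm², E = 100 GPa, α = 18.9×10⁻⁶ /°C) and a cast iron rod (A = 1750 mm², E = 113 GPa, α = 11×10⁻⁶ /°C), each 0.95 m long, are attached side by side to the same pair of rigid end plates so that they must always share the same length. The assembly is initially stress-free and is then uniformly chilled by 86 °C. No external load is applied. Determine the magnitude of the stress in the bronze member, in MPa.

The bronze has the larger α, so on cooling it would change length more than the cast iron if both were free. The rigid plates force a common final length, so the bronze is put into tension and the cast iron into compression, with equal and opposite forces P (no external load).
Setting the final lengths equal and cancelling L: (α₁ − α₂)ΔT = P/(A₁E₁) + P/(A₂E₂).
|α₁ − α₂|·ΔT = 7.9×10⁻⁶ × 86 = 0.0006794.
1/(A₁E₁) + 1/(A₂E₂) = 1/(575×100×10³) + 1/(1750×113×10³) = 2.245×10⁻⁸ N⁻¹.
So P = 0.0006794 / 2.245×10⁻⁸ = 30.27 kN.
σ_{bronze} = P/A₁ = 30270/575 = 52.64 MPa, tensile.

σ ≈ 52.6 MPa (tensile)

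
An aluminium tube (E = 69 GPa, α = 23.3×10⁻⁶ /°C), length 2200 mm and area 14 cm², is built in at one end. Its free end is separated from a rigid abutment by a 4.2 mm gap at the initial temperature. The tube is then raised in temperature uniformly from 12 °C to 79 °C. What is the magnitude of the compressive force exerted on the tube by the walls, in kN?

Free thermal elongation = αΔT L = 23.3×10⁻⁶ × 67 × 2200 = 3.434 mm.
This is smaller than the 4.2 mm clearance, so the tube expands freely without reaching the stop — the stress is zero.

P ≈ 0 kN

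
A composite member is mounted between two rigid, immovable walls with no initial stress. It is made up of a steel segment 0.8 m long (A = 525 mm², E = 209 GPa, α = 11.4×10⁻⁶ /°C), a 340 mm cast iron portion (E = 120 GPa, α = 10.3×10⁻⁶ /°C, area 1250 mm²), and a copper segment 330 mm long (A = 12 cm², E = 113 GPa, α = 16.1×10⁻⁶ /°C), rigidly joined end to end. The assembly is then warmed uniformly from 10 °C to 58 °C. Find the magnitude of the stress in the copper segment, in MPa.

With the walls removed the bar would change length by δ_free = Σ αᵢΔT Lᵢ = 11.4×10⁻⁶×48×800 + 10.3×10⁻⁶×48×340 + 16.1×10⁻⁶×48×330 = 0.8609 mm.
The walls prevent any net length change, so an axial force P (same in every segment) develops. Compatibility: P · Σ Lᵢ/(AᵢEᵢ) = δ_free.
The series flexibility is Σ Lᵢ/(AᵢEᵢ) = 800/(525×209×10³) + 340/(1250×120×10³) + 330/(1200×113×10³) = 1.199×10⁻⁵ mm/N.
P = 0.8609 / 1.199×10⁻⁵ = 71790 N = 71.79 kN, compressive.
σ_{copper} = P / A = 71790 / 1200 = 59.83 MPa.

σ ≈ 59.8 MPa (compressive)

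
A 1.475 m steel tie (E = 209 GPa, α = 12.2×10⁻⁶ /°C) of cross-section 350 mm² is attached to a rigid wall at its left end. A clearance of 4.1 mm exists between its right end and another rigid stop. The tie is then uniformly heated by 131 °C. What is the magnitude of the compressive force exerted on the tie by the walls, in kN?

Unrestrained expansion: δ_free = αΔT L = 12.2×10⁻⁶ × 131 × 1475 = 2.357 mm.
Since δ_free = 2.36 mm is less than the 4.1 mm gap, the tie never touches the wall. No axial force develops.

P ≈ 0 kN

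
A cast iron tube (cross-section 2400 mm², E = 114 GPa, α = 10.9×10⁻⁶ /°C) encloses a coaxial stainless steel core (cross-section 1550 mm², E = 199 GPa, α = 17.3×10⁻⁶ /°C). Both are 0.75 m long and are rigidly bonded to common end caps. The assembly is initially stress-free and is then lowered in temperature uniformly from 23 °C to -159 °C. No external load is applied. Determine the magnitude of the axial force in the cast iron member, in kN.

Both members must finish at the same length. With the larger α, the stainless steel tends to over-contract; the plates restrain it, putting the stainless steel in tension and the cast iron in compression. With no external load the two internal forces are equal and opposite, magnitude P.
Setting the final lengths equal and cancelling L: (α₁ − α₂)ΔT = P/(A₁E₁) + P/(A₂E₂).
|α₁ − α₂|·ΔT = 6.4×10⁻⁶ × 182 = 0.001165.
1/(A₁E₁) + 1/(A₂E₂) = 1/(2400×114×10³) + 1/(1550×199×10³) = 6.897×10⁻⁹ N⁻¹.
P = 0.001165 / 6.897×10⁻⁹ = 168900 N = 168.9 kN.

P ≈ 169 kN (compressive in the cast iron)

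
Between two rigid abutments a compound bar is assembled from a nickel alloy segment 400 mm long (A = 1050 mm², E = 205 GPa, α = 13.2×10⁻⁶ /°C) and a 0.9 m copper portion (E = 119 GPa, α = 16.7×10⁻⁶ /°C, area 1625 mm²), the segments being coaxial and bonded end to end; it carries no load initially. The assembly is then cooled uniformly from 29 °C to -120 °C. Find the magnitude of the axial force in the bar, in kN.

If the supports were absent, the total length change would be Σ αᵢΔT Lᵢ = 13.2×10⁻⁶×149×400 + 16.7×10⁻⁶×149×900 = 3.026 mm.
The rigid supports impose zero overall length change; the single axial force P common to all segments must satisfy P Σ Lᵢ/(AᵢEᵢ) = δ_free.
Σ Lᵢ/(AᵢEᵢ) = 400/(1050×205×10³) + 900/(1625×119×10³) = 6.512×10⁻⁶ mm/N.
Hence P = δ_free / Σ(L/AE) = 3.026/6.512×10⁻⁶ = 464.7 kN (tensile).

P ≈ 465 kN (tensile)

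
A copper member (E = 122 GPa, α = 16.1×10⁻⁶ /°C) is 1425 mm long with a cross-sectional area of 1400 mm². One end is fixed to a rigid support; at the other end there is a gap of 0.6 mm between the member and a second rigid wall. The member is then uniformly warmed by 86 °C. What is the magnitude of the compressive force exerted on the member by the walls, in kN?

P ≈ 165 kN

Unrestrained expansion: δ_free = αΔT L = 16.1×10⁻⁶ × 86 × 1425 = 1.973 mm.
The gap closes (δ_free > 0.6 mm) and the wall then resists a further 1.973 − 0.6 = 1.373 mm of expansion.
That suppressed elongation corresponds to σ = E·Δ/L = 122×10³ × 1.373/1425 = 117.6 MPa.
P = σA = 117.6 × 1400 = 164.6 kN.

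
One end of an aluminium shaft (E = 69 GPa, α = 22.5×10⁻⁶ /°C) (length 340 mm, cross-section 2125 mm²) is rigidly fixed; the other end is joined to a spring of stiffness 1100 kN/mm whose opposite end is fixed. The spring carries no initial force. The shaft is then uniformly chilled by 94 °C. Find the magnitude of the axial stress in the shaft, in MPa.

σ ≈ 105 MPa (tensile)

Free thermal contraction: δ_free = αΔT L = 22.5×10⁻⁶ × 94 × 340 = 0.7191 mm.
With a force P in the spring, the elastic change of the shaft is PL/(AE) and that of the spring is P/k; compatibility requires their sum to equal δ_free.
P [ L/(AE) + 1/k ] = δ_free → P [ 340/(2125×69×10³) + 1/(1100×10³) ] = 0.7191.
P = 0.7191 / 3.228×10⁻⁶ = 222800 N.
σ = P/A = 222800/2125 = 104.8 MPa.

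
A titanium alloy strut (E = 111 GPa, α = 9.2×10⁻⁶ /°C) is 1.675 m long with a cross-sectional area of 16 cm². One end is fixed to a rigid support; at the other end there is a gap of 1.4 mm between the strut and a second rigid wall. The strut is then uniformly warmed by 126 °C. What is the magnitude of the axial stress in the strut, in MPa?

Free thermal elongation = αΔT L = 9.2×10⁻⁶ × 126 × 1675 = 1.942 mm.
This exceeds the 1.4 mm gap, so the wall pushes back. The portion of expansion that must be recovered elastically is δ_free − gap = 1.942 − 1.4 = 0.5417 mm.
Compatibility: PL/(AE) = 0.5417 mm, so σ = P/A = E × (0.5417/1675) = 35.9 MPa.

σ ≈ 35.9 MPa (compressive)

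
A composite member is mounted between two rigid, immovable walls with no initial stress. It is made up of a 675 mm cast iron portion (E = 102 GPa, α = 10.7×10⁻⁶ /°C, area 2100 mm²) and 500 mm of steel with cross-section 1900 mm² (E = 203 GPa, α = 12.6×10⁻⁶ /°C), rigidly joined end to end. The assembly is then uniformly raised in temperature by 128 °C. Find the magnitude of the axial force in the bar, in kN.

If the supports were absent, the total length change would be Σ αᵢΔT Lᵢ = 10.7×10⁻⁶×128×675 + 12.6×10⁻⁶×128×500 = 1.731 mm.
Since the ends are fixed, an axial force P builds up, equal in every segment, with P · Σ Lᵢ/(AᵢEᵢ) = δ_free.
The series flexibility is Σ Lᵢ/(AᵢEᵢ) = 675/(2100×102×10³) + 500/(1900×203×10³) = 4.448×10⁻⁶ mm/N.
P = 1.731 / 4.448×10⁻⁶ = 389200 N = 389.2 kN, compressive.

P ≈ 389 kN (compressive)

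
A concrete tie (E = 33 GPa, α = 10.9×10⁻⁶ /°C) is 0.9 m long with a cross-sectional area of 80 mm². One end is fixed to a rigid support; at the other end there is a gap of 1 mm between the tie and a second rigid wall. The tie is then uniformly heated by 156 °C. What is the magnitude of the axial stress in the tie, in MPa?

σ ≈ 19.4 MPa (compressive)

If the wall were absent the tie would grow by αΔT L = 10.9×10⁻⁶ × 156 × 900 = 1.53 mm.
After closing the 1 mm clearance, 1.53 − 1 = 0.5304 mm of expansion remains to be suppressed by the wall.
So σ = E(δ_free − g)/L = 33×10³ × 0.5304/900 = 19.45 MPa.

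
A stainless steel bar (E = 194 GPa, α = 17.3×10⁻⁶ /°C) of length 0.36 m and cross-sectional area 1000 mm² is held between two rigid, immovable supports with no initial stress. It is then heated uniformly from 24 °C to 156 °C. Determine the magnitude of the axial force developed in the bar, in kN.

Full restraint means ε = 0, so the stress is σ = EαΔT = 194×10³ × 17.3×10⁻⁶ × 132 = 443 MPa.
Then P = σA = 443 × 1000 mm² = 443 kN, compressive.

P ≈ 443 kN (compressive)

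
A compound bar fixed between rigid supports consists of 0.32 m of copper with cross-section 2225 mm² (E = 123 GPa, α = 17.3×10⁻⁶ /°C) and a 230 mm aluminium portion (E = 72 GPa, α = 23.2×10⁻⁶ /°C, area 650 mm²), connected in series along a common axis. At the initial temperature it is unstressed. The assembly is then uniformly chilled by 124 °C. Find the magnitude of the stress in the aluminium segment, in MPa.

Free thermal contraction of the whole bar: Σ αᵢΔT Lᵢ = 17.3×10⁻⁶×124×320 + 23.2×10⁻⁶×124×230 = 1.348 mm.
The rigid supports impose zero overall length change; the single axial force P common to all segments must satisfy P Σ Lᵢ/(AᵢEᵢ) = δ_free.
Σ Lᵢ/(AᵢEᵢ) = 320/(2225×123×10³) + 230/(650×72×10³) = 6.084×10⁻⁶ mm/N.
So P = 1.348 / 6.084×10⁻⁶ = 221.6 kN, tensile.
σ_{aluminium} = P / A = 221600 / 650 = 340.9 MPa.

σ ≈ 341 MPa (tensile)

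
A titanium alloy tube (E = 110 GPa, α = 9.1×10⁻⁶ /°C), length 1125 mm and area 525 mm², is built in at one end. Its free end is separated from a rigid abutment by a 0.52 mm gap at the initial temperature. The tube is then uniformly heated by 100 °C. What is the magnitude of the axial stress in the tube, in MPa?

If the wall were absent the tube would grow by αΔT L = 9.1×10⁻⁶ × 100 × 1125 = 1.024 mm.
The gap closes (δ_free > 0.52 mm) and the wall then resists a further 1.024 − 0.52 = 0.5037 mm of expansion.
That suppressed elongation corresponds to σ = E·Δ/L = 110×10³ × 0.5037/1125 = 49.26 MPa.

σ ≈ 49.3 MPa (compressive)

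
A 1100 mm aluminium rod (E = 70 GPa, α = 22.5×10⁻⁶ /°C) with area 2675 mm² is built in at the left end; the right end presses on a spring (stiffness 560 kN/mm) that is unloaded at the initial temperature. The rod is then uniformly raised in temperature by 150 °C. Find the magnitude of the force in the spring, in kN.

P ≈ 485 kN

If the spring were absent the rod would lengthen by αΔT L = 22.5×10⁻⁶ × 150 × 1100 = 3.712 mm.
Let P be the compressive force at the spring. The rod shortens elastically by PL/(AE) and the spring compresses by P/k; together these equal δ_free.
So P = δ_free / [L/(AE) + 1/k] = 3.712 / [ 1100/(2675×70×10³) + 1/(560×10³) ].
P = 3.712 / 7.66×10⁻⁶ = 484600 N.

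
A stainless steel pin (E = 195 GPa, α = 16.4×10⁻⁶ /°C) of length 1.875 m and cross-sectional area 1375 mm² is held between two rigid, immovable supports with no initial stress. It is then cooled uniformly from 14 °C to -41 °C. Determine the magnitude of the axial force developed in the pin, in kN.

P ≈ 242 kN (tensile)

Full restraint means ε = 0, so the stress is σ = EαΔT = 195×10³ × 16.4×10⁻⁶ × 55 = 175.9 MPa.
P = AEαΔT = 1375 × 195×10³ × 16.4×10⁻⁶ × 55 = 241.8 kN (tensile).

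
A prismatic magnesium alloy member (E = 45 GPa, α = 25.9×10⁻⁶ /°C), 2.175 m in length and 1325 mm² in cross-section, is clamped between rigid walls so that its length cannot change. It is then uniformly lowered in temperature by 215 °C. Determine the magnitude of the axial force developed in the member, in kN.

P ≈ 332 kN (tensile)

The ends cannot move, so σ = EαΔT = 45×10³ × 25.9×10⁻⁶ × 215 = 250.6 MPa.
Axial force P = σA = 250.6 × 1325 = 332000 N = 332 kN, tensile.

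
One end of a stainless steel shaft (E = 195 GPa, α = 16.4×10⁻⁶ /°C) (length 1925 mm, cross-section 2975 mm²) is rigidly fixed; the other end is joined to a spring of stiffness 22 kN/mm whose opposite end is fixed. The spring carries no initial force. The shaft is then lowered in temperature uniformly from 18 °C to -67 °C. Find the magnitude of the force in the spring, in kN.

Free thermal contraction: δ_free = αΔT L = 16.4×10⁻⁶ × 85 × 1925 = 2.683 mm.
With a force P in the spring, the elastic change of the shaft is PL/(AE) and that of the spring is P/k; compatibility requires their sum to equal δ_free.
So P = δ_free / [L/(AE) + 1/k] = 2.683 / [ 1925/(2975×195×10³) + 1/(22×10³) ].
P = 2.683 / 4.877×10⁻⁵ = 55020 N.

P ≈ 55 kN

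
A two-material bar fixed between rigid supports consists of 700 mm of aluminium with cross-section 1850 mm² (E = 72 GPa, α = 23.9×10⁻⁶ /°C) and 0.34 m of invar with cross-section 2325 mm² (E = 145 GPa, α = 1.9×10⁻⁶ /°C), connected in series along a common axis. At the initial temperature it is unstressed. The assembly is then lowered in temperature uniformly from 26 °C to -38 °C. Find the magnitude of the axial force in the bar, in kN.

P ≈ 178 kN (tensile)

With the walls removed the bar would change length by δ_free = Σ αᵢΔT Lᵢ = 23.9×10⁻⁶×64×700 + 1.9×10⁻⁶×64×340 = 1.112 mm.
The walls prevent any net length change, so an axial force P (same in every segment) develops. Compatibility: P · Σ Lᵢ/(AᵢEᵢ) = δ_free.
The series flexibility is Σ Lᵢ/(AᵢEᵢ) = 700/(1850×72×10³) + 340/(2325×145×10³) = 6.264×10⁻⁶ mm/N.
So P = 1.112 / 6.264×10⁻⁶ = 177.5 kN, tensile.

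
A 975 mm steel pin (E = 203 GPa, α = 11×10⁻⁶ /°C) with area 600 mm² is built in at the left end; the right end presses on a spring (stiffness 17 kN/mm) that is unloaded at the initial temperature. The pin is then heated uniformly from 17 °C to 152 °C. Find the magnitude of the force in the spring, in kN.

P ≈ 21.7 kN

The unrestrained thermal change is αΔT L = 11×10⁻⁶ × 135 × 975 = 1.448 mm.
Let P be the compressive force at the spring. The pin shortens elastically by PL/(AE) and the spring compresses by P/k; together these equal δ_free.
So P = δ_free / [L/(AE) + 1/k] = 1.448 / [ 975/(600×203×10³) + 1/(17×10³) ].
P = 1.448 / 6.683×10⁻⁵ = 21670 N.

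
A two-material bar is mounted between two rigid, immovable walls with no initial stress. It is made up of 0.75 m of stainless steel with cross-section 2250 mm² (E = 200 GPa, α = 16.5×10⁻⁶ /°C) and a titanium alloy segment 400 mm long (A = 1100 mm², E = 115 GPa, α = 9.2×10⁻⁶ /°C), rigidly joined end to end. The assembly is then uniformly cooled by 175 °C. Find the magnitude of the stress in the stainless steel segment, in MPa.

With the walls removed the bar would change length by δ_free = Σ αᵢΔT Lᵢ = 16.5×10⁻⁶×175×750 + 9.2×10⁻⁶×175×400 = 2.81 mm.
The rigid supports impose zero overall length change; the single axial force P common to all segments must satisfy P Σ Lᵢ/(AᵢEᵢ) = δ_free.
Σ Lᵢ/(AᵢEᵢ) = 750/(2250×200×10³) + 400/(1100×115×10³) = 4.829×10⁻⁶ mm/N.
So P = 2.81 / 4.829×10⁻⁶ = 581.9 kN, tensile.
σ_{stainless steel} = P / A = 581900 / 2250 = 258.6 MPa.

σ ≈ 259 MPa (tensile)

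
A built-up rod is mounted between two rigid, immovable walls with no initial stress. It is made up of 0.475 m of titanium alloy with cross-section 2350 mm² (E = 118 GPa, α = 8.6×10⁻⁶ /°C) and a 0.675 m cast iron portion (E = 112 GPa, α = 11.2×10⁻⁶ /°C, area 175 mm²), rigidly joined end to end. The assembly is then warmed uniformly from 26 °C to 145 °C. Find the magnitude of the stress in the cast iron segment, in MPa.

σ ≈ 219 MPa (compressive)

Free thermal expansion of the whole bar: Σ αᵢΔT Lᵢ = 8.6×10⁻⁶×119×475 + 11.2×10⁻⁶×119×675 = 1.386 mm.
The walls prevent any net length change, so an axial force P (same in every segment) develops. Compatibility: P · Σ Lᵢ/(AᵢEᵢ) = δ_free.
The series flexibility is Σ Lᵢ/(AᵢEᵢ) = 475/(2350×118×10³) + 675/(175×112×10³) = 3.615×10⁻⁵ mm/N.
Hence P = δ_free / Σ(L/AE) = 1.386/3.615×10⁻⁵ = 38.33 kN (compressive).
σ_{cast iron} = P / A = 38330 / 175 = 219 MPa.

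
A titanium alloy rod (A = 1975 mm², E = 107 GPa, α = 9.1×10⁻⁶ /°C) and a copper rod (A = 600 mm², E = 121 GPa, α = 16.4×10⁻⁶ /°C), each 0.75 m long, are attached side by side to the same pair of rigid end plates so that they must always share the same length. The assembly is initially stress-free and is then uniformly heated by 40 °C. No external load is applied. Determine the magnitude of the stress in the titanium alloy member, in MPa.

σ ≈ 7.99 MPa (tensile)

Equilibrium of a rigid end plate with no external load gives equal and opposite internal forces ±P in the two members. Since α_{copper} > α_{titanium alloy}, heating drives the copper into compression and the titanium alloy into tension.
Setting the final lengths equal and cancelling L: (α₁ − α₂)ΔT = P/(A₁E₁) + P/(A₂E₂).
|α₁ − α₂|·ΔT = 7.3×10⁻⁶ × 40 = 0.000292.
1/(A₁E₁) + 1/(A₂E₂) = 1/(1975×107×10³) + 1/(600×121×10³) = 1.851×10⁻⁸ N⁻¹.
P = 0.000292 / 1.851×10⁻⁸ = 15780 N = 15.78 kN.
σ_{titanium alloy} = P/A₁ = 15780/1975 = 7.989 MPa, tensile.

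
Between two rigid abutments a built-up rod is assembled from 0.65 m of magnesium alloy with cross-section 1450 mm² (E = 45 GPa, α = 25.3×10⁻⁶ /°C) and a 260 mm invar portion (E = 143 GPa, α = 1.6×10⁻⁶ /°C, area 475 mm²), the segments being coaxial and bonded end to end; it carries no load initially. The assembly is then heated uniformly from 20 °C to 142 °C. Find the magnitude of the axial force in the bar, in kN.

P ≈ 149 kN (compressive)

With the walls removed the bar would change length by δ_free = Σ αᵢΔT Lᵢ = 25.3×10⁻⁶×122×650 + 1.6×10⁻⁶×122×260 = 2.057 mm.
The rigid supports impose zero overall length change; the single axial force P common to all segments must satisfy P Σ Lᵢ/(AᵢEᵢ) = δ_free.
The series flexibility is Σ Lᵢ/(AᵢEᵢ) = 650/(1450×45×10³) + 260/(475×143×10³) = 1.379×10⁻⁵ mm/N.
P = 2.057 / 1.379×10⁻⁵ = 149200 N = 149.2 kN, compressive.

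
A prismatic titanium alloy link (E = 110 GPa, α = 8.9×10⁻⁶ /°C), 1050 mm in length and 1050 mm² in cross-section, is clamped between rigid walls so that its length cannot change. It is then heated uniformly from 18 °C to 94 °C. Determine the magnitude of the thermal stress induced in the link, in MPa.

σ ≈ 74.4 MPa (compressive)

The supports are rigid, so the total axial strain is zero. The restrained thermal strain is ε = αΔT = 8.9×10⁻⁶ × 76 = 676.4×10⁻⁶.
Hence σ = E·αΔT = 110×10³ × 676.4×10⁻⁶ = 74.4 MPa, compressive.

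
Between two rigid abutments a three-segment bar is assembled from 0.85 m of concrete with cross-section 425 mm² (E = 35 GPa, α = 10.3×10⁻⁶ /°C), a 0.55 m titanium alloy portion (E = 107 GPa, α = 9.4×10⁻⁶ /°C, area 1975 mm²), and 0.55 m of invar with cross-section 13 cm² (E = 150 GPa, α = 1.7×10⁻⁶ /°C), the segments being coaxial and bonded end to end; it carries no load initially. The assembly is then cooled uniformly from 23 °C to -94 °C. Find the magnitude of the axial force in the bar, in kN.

If the supports were absent, the total length change would be Σ αᵢΔT Lᵢ = 10.3×10⁻⁶×117×850 + 9.4×10⁻⁶×117×550 + 1.7×10⁻⁶×117×550 = 1.739 mm.
Since the ends are fixed, an axial force P builds up, equal in every segment, with P · Σ Lᵢ/(AᵢEᵢ) = δ_free.
The series flexibility is Σ Lᵢ/(AᵢEᵢ) = 850/(425×35×10³) + 550/(1975×107×10³) + 550/(1300×150×10³) = 6.257×10⁻⁵ mm/N.
P = 1.739 / 6.257×10⁻⁵ = 27790 N = 27.79 kN, tensile.

P ≈ 27.8 kN (tensile)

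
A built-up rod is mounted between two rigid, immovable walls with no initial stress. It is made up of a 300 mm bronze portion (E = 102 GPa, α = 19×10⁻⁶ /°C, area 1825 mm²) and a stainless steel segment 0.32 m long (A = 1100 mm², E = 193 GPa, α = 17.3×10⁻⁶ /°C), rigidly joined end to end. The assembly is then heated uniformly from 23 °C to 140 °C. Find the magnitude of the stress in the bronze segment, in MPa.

σ ≈ 231 MPa (compressive)

Free thermal expansion of the whole bar: Σ αᵢΔT Lᵢ = 19×10⁻⁶×117×300 + 17.3×10⁻⁶×117×320 = 1.315 mm.
The rigid supports impose zero overall length change; the single axial force P common to all segments must satisfy P Σ Lᵢ/(AᵢEᵢ) = δ_free.
Σ Lᵢ/(AᵢEᵢ) = 300/(1825×102×10³) + 320/(1100×193×10³) = 3.119×10⁻⁶ mm/N.
Hence P = δ_free / Σ(L/AE) = 1.315/3.119×10⁻⁶ = 421.5 kN (compressive).
σ_{bronze} = P / A = 421500 / 1825 = 231 MPa.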